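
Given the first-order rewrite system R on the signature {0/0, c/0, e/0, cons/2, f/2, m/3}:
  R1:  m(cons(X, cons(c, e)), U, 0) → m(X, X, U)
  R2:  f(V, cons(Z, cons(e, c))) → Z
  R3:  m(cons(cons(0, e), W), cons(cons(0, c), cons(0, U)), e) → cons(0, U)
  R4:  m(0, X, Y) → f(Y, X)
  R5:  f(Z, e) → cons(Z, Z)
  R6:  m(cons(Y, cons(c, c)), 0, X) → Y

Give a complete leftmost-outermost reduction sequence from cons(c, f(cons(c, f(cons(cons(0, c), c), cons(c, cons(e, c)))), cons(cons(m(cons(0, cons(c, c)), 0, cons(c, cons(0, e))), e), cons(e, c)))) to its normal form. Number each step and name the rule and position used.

1. cons(c, f(cons(c, f(cons(cons(0, c), c), cons(c, cons(e, c)))), cons(cons(m(cons(0, cons(c, c)), 0, cons(c, cons(0, e))), e), cons(e, c))))  →  cons(c, cons(m(cons(0, cons(c, c)), 0, cons(c, cons(0, e))), e))   [R2 at 2]
2. cons(c, cons(m(cons(0, cons(c, c)), 0, cons(c, cons(0, e))), e))  →  cons(c, cons(0, e))   [R6 at 2.1]

cons(c, cons(0, e))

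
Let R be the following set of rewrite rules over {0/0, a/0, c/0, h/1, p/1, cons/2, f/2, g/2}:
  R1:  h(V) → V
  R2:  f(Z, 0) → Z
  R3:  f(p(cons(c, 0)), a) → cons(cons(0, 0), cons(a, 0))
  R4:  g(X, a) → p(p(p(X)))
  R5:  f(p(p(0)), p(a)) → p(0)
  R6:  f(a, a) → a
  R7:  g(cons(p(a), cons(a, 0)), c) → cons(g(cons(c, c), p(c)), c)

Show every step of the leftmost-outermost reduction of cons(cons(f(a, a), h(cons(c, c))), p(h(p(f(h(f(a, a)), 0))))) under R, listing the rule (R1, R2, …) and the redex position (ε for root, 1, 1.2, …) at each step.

1. cons(cons(f(a, a), h(cons(c, c))), p(h(p(f(h(f(a, a)), 0)))))  →  cons(cons(a, h(cons(c, c))), p(h(p(f(h(f(a, a)), 0)))))   [R6 at 1.1]
2. cons(cons(a, h(cons(c, c))), p(h(p(f(h(f(a, a)), 0)))))  →  cons(cons(a, cons(c, c)), p(h(p(f(h(f(a, a)), 0)))))   [R1 at 1.2]
3. cons(cons(a, cons(c, c)), p(h(p(f(h(f(a, a)), 0)))))  →  cons(cons(a, cons(c, c)), p(p(f(h(f(a, a)), 0))))   [R1 at 2.1]
4. cons(cons(a, cons(c, c)), p(p(f(h(f(a, a)), 0))))  →  cons(cons(a, cons(c, c)), p(p(h(f(a, a)))))   [R2 at 2.1.1]
5. cons(cons(a, cons(c, c)), p(p(h(f(a, a)))))  →  cons(cons(a, cons(c, c)), p(p(f(a, a))))   [R1 at 2.1.1]
6. cons(cons(a, cons(c, c)), p(p(f(a, a))))  →  cons(cons(a, cons(c, c)), p(p(a)))   [R6 at 2.1.1]

cons(cons(a, cons(c, c)), p(p(a)))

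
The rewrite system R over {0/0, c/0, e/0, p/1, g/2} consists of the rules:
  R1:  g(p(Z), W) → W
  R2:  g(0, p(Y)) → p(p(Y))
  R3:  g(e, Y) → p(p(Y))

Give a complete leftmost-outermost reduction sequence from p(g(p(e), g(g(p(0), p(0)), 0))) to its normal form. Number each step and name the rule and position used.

p(0)

1. p(g(p(e), g(g(p(0), p(0)), 0)))  →  p(g(g(p(0), p(0)), 0))   [R1 at 1]
2. p(g(g(p(0), p(0)), 0))  →  p(g(p(0), 0))   [R1 at 1.1]
3. p(g(p(0), 0))  →  p(0)   [R1 at 1]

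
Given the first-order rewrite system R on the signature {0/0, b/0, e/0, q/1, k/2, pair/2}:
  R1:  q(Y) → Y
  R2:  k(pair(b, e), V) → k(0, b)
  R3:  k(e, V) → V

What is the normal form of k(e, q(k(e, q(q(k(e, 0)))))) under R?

0

1. k(e, q(k(e, q(q(k(e, 0))))))  →  q(k(e, q(q(k(e, 0)))))   [R3 at ε]
2. q(k(e, q(q(k(e, 0)))))  →  k(e, q(q(k(e, 0))))   [R1 at ε]
3. k(e, q(q(k(e, 0))))  →  q(q(k(e, 0)))   [R3 at ε]
4. q(q(k(e, 0)))  →  q(k(e, 0))   [R1 at ε]
5. q(k(e, 0))  →  k(e, 0)   [R1 at ε]
6. k(e, 0)  →  0   [R3 at ε]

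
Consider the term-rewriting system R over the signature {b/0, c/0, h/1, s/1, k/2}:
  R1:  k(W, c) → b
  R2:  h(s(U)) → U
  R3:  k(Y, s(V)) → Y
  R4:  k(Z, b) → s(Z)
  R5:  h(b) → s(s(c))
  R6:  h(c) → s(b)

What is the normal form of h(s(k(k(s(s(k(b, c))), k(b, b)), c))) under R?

b

1. h(s(k(k(s(s(k(b, c))), k(b, b)), c)))  →  k(k(s(s(k(b, c))), k(b, b)), c)   [R2 at ε]
2. k(k(s(s(k(b, c))), k(b, b)), c)  →  b   [R1 at ε]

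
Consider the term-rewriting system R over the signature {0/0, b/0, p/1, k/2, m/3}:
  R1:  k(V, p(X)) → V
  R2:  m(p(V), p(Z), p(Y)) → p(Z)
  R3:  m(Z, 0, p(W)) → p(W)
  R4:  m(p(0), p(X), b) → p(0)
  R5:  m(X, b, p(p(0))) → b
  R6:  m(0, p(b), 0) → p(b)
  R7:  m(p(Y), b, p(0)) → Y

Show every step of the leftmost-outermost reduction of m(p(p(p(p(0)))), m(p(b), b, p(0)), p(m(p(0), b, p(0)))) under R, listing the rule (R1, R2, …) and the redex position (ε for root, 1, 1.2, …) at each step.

p(p(p(0)))

1. m(p(p(p(p(0)))), m(p(b), b, p(0)), p(m(p(0), b, p(0))))  →  m(p(p(p(p(0)))), b, p(m(p(0), b, p(0))))   [R7 at 2]
2. m(p(p(p(p(0)))), b, p(m(p(0), b, p(0))))  →  m(p(p(p(p(0)))), b, p(0))   [R7 at 3.1]
3. m(p(p(p(p(0)))), b, p(0))  →  p(p(p(0)))   [R7 at ε]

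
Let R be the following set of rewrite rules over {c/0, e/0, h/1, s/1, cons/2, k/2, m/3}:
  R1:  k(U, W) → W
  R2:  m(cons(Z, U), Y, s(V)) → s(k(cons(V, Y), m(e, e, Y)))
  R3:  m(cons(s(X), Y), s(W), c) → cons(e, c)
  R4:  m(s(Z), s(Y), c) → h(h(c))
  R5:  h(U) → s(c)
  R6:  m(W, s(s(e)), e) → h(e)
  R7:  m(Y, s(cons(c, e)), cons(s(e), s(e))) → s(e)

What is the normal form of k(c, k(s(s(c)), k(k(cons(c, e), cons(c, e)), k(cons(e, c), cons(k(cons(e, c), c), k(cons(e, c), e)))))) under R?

1. k(c, k(s(s(c)), k(k(cons(c, e), cons(c, e)), k(cons(e, c), cons(k(cons(e, c), c), k(cons(e, c), e))))))  →  k(s(s(c)), k(k(cons(c, e), cons(c, e)), k(cons(e, c), cons(k(cons(e, c), c), k(cons(e, c), e)))))   [R1 at ε]
2. k(s(s(c)), k(k(cons(c, e), cons(c, e)), k(cons(e, c), cons(k(cons(e, c), c), k(cons(e, c), e)))))  →  k(k(cons(c, e), cons(c, e)), k(cons(e, c), cons(k(cons(e, c), c), k(cons(e, c), e))))   [R1 at ε]
3. k(k(cons(c, e), cons(c, e)), k(cons(e, c), cons(k(cons(e, c), c), k(cons(e, c), e))))  →  k(cons(e, c), cons(k(cons(e, c), c), k(cons(e, c), e)))   [R1 at ε]
4. k(cons(e, c), cons(k(cons(e, c), c), k(cons(e, c), e)))  →  cons(k(cons(e, c), c), k(cons(e, c), e))   [R1 at ε]
5. cons(k(cons(e, c), c), k(cons(e, c), e))  →  cons(c, k(cons(e, c), e))   [R1 at 1]
6. cons(c, k(cons(e, c), e))  →  cons(c, e)   [R1 at 2]

cons(c, e)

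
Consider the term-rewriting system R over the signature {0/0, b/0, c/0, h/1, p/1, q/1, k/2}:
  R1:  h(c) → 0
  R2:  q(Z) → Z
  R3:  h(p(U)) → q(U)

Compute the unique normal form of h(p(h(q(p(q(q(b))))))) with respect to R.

1. h(p(h(q(p(q(q(b)))))))  →  q(h(q(p(q(q(b))))))   [R3 at ε]
2. q(h(q(p(q(q(b))))))  →  h(q(p(q(q(b)))))   [R2 at ε]
3. h(q(p(q(q(b)))))  →  h(p(q(q(b))))   [R2 at 1]
4. h(p(q(q(b))))  →  q(q(q(b)))   [R3 at ε]
5. q(q(q(b)))  →  q(q(b))   [R2 at ε]
6. q(q(b))  →  q(b)   [R2 at ε]
7. q(b)  →  b   [R2 at ε]

b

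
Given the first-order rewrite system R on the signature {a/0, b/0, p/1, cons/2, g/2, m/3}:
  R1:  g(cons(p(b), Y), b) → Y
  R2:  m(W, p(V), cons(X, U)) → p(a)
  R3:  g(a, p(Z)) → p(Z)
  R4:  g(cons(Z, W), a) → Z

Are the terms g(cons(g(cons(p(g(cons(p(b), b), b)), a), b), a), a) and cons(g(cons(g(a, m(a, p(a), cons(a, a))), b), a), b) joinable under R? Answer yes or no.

Reduce t₁ = g(cons(g(cons(p(g(cons(p(b), b), b)), a), b), a), a):
1. g(cons(g(cons(p(g(cons(p(b), b), b)), a), b), a), a)  →  g(cons(p(g(cons(p(b), b), b)), a), b)   [R4 at ε]
2. g(cons(p(g(cons(p(b), b), b)), a), b)  →  g(cons(p(b), a), b)   [R1 at 1.1.1]
3. g(cons(p(b), a), b)  →  a   [R1 at ε]

Reduce t₂ = cons(g(cons(g(a, m(a, p(a), cons(a, a))), b), a), b):
1. cons(g(cons(g(a, m(a, p(a), cons(a, a))), b), a), b)  →  cons(g(a, m(a, p(a), cons(a, a))), b)   [R4 at 1]
2. cons(g(a, m(a, p(a), cons(a, a))), b)  →  cons(g(a, p(a)), b)   [R2 at 1.2]
3. cons(g(a, p(a)), b)  →  cons(p(a), b)   [R3 at 1]

no — NF(t₁) = a, NF(t₂) = cons(p(a), b)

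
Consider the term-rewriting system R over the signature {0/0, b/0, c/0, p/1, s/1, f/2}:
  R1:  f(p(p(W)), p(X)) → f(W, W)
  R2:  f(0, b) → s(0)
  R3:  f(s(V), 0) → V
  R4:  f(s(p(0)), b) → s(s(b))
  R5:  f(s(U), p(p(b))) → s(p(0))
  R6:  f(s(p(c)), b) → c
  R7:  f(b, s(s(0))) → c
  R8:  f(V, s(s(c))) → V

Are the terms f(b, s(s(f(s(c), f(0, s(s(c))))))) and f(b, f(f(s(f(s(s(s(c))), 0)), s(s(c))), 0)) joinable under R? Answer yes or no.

Reduce t₁ = f(b, s(s(f(s(c), f(0, s(s(c))))))):
1. f(b, s(s(f(s(c), f(0, s(s(c)))))))  →  f(b, s(s(f(s(c), 0))))   [R8 at 2.1.1.2]
2. f(b, s(s(f(s(c), 0))))  →  f(b, s(s(c)))   [R3 at 2.1.1]
3. f(b, s(s(c)))  →  b   [R8 at ε]

Reduce t₂ = f(b, f(f(s(f(s(s(s(c))), 0)), s(s(c))), 0)):
1. f(b, f(f(s(f(s(s(s(c))), 0)), s(s(c))), 0))  →  f(b, f(s(f(s(s(s(c))), 0)), 0))   [R8 at 2.1]
2. f(b, f(s(f(s(s(s(c))), 0)), 0))  →  f(b, f(s(s(s(c))), 0))   [R3 at 2]
3. f(b, f(s(s(s(c))), 0))  →  f(b, s(s(c)))   [R3 at 2]
4. f(b, s(s(c)))  →  b   [R8 at ε]

yes — NF(t₁) = b, NF(t₂) = b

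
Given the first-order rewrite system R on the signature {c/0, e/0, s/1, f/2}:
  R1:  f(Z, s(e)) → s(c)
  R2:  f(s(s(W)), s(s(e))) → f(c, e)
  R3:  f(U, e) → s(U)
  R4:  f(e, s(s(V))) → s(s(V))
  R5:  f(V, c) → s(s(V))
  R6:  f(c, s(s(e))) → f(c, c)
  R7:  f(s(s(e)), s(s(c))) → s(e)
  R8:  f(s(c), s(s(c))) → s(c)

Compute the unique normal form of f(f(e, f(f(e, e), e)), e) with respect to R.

1. f(f(e, f(f(e, e), e)), e)  →  s(f(e, f(f(e, e), e)))   [R3 at ε]
2. s(f(e, f(f(e, e), e)))  →  s(f(e, s(f(e, e))))   [R3 at 1.2]
3. s(f(e, s(f(e, e))))  →  s(f(e, s(s(e))))   [R3 at 1.2.1]
4. s(f(e, s(s(e))))  →  s(s(s(e)))   [R4 at 1]

s(s(s(e)))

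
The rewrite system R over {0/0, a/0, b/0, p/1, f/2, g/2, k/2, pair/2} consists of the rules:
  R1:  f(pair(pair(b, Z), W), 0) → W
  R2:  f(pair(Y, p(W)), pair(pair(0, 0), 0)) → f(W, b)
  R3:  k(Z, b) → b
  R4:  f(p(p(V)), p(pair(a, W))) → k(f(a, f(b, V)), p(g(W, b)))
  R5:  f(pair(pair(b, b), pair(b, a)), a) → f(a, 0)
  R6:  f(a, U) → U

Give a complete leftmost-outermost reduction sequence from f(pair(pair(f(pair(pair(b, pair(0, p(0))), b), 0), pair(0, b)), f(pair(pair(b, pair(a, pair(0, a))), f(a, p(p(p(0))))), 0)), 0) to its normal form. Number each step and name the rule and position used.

1. f(pair(pair(f(pair(pair(b, pair(0, p(0))), b), 0), pair(0, b)), f(pair(pair(b, pair(a, pair(0, a))), f(a, p(p(p(0))))), 0)), 0)  →  f(pair(pair(b, pair(0, b)), f(pair(pair(b, pair(a, pair(0, a))), f(a, p(p(p(0))))), 0)), 0)   [R1 at 1.1.1]
2. f(pair(pair(b, pair(0, b)), f(pair(pair(b, pair(a, pair(0, a))), f(a, p(p(p(0))))), 0)), 0)  →  f(pair(pair(b, pair(a, pair(0, a))), f(a, p(p(p(0))))), 0)   [R1 at ε]
3. f(pair(pair(b, pair(a, pair(0, a))), f(a, p(p(p(0))))), 0)  →  f(a, p(p(p(0))))   [R1 at ε]
4. f(a, p(p(p(0))))  →  p(p(p(0)))   [R6 at ε]

p(p(p(0)))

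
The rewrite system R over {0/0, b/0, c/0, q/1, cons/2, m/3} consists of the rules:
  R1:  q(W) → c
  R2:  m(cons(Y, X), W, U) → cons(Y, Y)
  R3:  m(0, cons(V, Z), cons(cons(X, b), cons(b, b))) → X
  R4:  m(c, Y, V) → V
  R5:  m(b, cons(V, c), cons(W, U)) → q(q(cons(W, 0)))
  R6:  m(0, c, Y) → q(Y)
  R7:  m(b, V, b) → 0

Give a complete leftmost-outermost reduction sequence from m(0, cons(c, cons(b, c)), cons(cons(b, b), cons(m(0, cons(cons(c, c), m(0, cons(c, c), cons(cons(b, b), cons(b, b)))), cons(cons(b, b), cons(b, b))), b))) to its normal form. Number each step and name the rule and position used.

1. m(0, cons(c, cons(b, c)), cons(cons(b, b), cons(m(0, cons(cons(c, c), m(0, cons(c, c), cons(cons(b, b), cons(b, b)))), cons(cons(b, b), cons(b, b))), b)))  →  m(0, cons(c, cons(b, c)), cons(cons(b, b), cons(b, b)))   [R3 at 3.2.1]
2. m(0, cons(c, cons(b, c)), cons(cons(b, b), cons(b, b)))  →  b   [R3 at ε]

b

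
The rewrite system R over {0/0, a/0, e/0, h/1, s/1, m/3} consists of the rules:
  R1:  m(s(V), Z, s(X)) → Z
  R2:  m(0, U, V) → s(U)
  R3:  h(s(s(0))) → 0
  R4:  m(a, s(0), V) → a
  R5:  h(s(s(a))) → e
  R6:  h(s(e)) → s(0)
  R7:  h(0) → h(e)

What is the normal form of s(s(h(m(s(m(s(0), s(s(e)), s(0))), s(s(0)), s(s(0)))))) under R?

1. s(s(h(m(s(m(s(0), s(s(e)), s(0))), s(s(0)), s(s(0))))))  →  s(s(h(s(s(0)))))   [R1 at 1.1.1]
2. s(s(h(s(s(0)))))  →  s(s(0))   [R3 at 1.1]

s(s(0))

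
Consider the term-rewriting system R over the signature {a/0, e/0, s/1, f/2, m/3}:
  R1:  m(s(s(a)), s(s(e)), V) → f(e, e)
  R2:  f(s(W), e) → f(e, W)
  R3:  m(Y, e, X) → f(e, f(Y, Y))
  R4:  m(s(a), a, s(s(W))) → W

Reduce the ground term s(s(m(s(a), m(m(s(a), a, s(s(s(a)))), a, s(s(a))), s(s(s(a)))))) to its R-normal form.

s(s(s(a)))

1. s(s(m(s(a), m(m(s(a), a, s(s(s(a)))), a, s(s(a))), s(s(s(a))))))  →  s(s(m(s(a), m(s(a), a, s(s(a))), s(s(s(a))))))   [R4 at 1.1.2.1]
2. s(s(m(s(a), m(s(a), a, s(s(a))), s(s(s(a))))))  →  s(s(m(s(a), a, s(s(s(a))))))   [R4 at 1.1.2]
3. s(s(m(s(a), a, s(s(s(a))))))  →  s(s(s(a)))   [R4 at 1.1]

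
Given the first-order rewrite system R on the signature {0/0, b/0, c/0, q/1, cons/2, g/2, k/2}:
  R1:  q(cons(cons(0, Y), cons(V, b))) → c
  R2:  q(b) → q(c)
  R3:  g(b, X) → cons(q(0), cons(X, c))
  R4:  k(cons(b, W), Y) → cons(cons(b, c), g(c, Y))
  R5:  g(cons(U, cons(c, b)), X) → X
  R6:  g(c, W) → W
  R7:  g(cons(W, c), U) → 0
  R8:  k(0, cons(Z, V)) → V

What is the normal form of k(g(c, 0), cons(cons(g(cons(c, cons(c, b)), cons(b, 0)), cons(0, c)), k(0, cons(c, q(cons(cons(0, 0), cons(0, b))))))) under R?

1. k(g(c, 0), cons(cons(g(cons(c, cons(c, b)), cons(b, 0)), cons(0, c)), k(0, cons(c, q(cons(cons(0, 0), cons(0, b)))))))  →  k(0, cons(cons(g(cons(c, cons(c, b)), cons(b, 0)), cons(0, c)), k(0, cons(c, q(cons(cons(0, 0), cons(0, b)))))))   [R6 at 1]
2. k(0, cons(cons(g(cons(c, cons(c, b)), cons(b, 0)), cons(0, c)), k(0, cons(c, q(cons(cons(0, 0), cons(0, b)))))))  →  k(0, cons(c, q(cons(cons(0, 0), cons(0, b)))))   [R8 at ε]
3. k(0, cons(c, q(cons(cons(0, 0), cons(0, b)))))  →  q(cons(cons(0, 0), cons(0, b)))   [R8 at ε]
4. q(cons(cons(0, 0), cons(0, b)))  →  c   [R1 at ε]

c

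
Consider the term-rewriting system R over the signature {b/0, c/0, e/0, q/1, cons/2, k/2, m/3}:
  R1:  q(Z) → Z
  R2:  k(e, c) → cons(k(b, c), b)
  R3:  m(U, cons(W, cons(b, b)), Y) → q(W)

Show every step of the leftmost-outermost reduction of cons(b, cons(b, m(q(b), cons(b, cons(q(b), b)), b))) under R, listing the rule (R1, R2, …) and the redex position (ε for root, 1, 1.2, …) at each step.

cons(b, cons(b, b))

1. cons(b, cons(b, m(q(b), cons(b, cons(q(b), b)), b)))  →  cons(b, cons(b, m(b, cons(b, cons(q(b), b)), b)))   [R1 at 2.2.1]
2. cons(b, cons(b, m(b, cons(b, cons(q(b), b)), b)))  →  cons(b, cons(b, m(b, cons(b, cons(b, b)), b)))   [R1 at 2.2.2.2.1]
3. cons(b, cons(b, m(b, cons(b, cons(b, b)), b)))  →  cons(b, cons(b, q(b)))   [R3 at 2.2]
4. cons(b, cons(b, q(b)))  →  cons(b, cons(b, b))   [R1 at 2.2]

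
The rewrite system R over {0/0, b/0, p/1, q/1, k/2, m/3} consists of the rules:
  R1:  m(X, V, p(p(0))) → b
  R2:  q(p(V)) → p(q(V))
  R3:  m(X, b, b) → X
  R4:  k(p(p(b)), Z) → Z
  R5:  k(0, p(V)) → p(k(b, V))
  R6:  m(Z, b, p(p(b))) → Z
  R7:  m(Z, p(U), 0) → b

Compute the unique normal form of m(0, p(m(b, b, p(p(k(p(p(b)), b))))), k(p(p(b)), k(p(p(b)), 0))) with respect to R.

b

1. m(0, p(m(b, b, p(p(k(p(p(b)), b))))), k(p(p(b)), k(p(p(b)), 0)))  →  m(0, p(m(b, b, p(p(b)))), k(p(p(b)), k(p(p(b)), 0)))   [R4 at 2.1.3.1.1]
2. m(0, p(m(b, b, p(p(b)))), k(p(p(b)), k(p(p(b)), 0)))  →  m(0, p(b), k(p(p(b)), k(p(p(b)), 0)))   [R6 at 2.1]
3. m(0, p(b), k(p(p(b)), k(p(p(b)), 0)))  →  m(0, p(b), k(p(p(b)), 0))   [R4 at 3]
4. m(0, p(b), k(p(p(b)), 0))  →  m(0, p(b), 0)   [R4 at 3]
5. m(0, p(b), 0)  →  b   [R7 at ε]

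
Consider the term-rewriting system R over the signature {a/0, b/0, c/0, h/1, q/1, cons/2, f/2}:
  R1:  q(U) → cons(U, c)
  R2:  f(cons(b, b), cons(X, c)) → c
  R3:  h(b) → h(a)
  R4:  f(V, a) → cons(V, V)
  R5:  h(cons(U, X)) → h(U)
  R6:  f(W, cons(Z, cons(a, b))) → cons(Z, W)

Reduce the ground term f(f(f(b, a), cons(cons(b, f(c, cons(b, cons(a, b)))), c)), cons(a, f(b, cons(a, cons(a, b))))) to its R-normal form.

1. f(f(f(b, a), cons(cons(b, f(c, cons(b, cons(a, b)))), c)), cons(a, f(b, cons(a, cons(a, b)))))  →  f(f(cons(b, b), cons(cons(b, f(c, cons(b, cons(a, b)))), c)), cons(a, f(b, cons(a, cons(a, b)))))   [R4 at 1.1]
2. f(f(cons(b, b), cons(cons(b, f(c, cons(b, cons(a, b)))), c)), cons(a, f(b, cons(a, cons(a, b)))))  →  f(c, cons(a, f(b, cons(a, cons(a, b)))))   [R2 at 1]
3. f(c, cons(a, f(b, cons(a, cons(a, b)))))  →  f(c, cons(a, cons(a, b)))   [R6 at 2.2]
4. f(c, cons(a, cons(a, b)))  →  cons(a, c)   [R6 at ε]

cons(a, c)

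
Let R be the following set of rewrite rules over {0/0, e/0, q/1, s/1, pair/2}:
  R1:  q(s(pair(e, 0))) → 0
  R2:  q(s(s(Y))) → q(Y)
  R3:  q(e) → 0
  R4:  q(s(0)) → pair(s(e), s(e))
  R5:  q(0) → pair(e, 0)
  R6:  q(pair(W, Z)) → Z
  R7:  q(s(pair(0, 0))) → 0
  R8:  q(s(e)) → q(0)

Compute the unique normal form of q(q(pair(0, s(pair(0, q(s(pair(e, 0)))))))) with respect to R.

0

1. q(q(pair(0, s(pair(0, q(s(pair(e, 0))))))))  →  q(s(pair(0, q(s(pair(e, 0))))))   [R6 at 1]
2. q(s(pair(0, q(s(pair(e, 0))))))  →  q(s(pair(0, 0)))   [R1 at 1.1.2]
3. q(s(pair(0, 0)))  →  0   [R7 at ε]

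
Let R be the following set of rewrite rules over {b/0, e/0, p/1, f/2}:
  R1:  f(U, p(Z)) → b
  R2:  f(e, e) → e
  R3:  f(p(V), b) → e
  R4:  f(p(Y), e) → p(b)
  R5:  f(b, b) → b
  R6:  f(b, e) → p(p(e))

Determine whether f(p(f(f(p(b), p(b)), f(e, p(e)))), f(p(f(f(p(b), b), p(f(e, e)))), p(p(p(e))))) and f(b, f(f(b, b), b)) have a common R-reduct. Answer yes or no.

Reduce t₁ = f(p(f(f(p(b), p(b)), f(e, p(e)))), f(p(f(f(p(b), b), p(f(e, e)))), p(p(p(e))))):
1. f(p(f(f(p(b), p(b)), f(e, p(e)))), f(p(f(f(p(b), b), p(f(e, e)))), p(p(p(e)))))  →  f(p(f(b, f(e, p(e)))), f(p(f(f(p(b), b), p(f(e, e)))), p(p(p(e)))))   [R1 at 1.1.1]
2. f(p(f(b, f(e, p(e)))), f(p(f(f(p(b), b), p(f(e, e)))), p(p(p(e)))))  →  f(p(f(b, b)), f(p(f(f(p(b), b), p(f(e, e)))), p(p(p(e)))))   [R1 at 1.1.2]
3. f(p(f(b, b)), f(p(f(f(p(b), b), p(f(e, e)))), p(p(p(e)))))  →  f(p(b), f(p(f(f(p(b), b), p(f(e, e)))), p(p(p(e)))))   [R5 at 1.1]
4. f(p(b), f(p(f(f(p(b), b), p(f(e, e)))), p(p(p(e)))))  →  f(p(b), b)   [R1 at 2]
5. f(p(b), b)  →  e   [R3 at ε]

Reduce t₂ = f(b, f(f(b, b), b)):
1. f(b, f(f(b, b), b))  →  f(b, f(b, b))   [R5 at 2.1]
2. f(b, f(b, b))  →  f(b, b)   [R5 at 2]
3. f(b, b)  →  b   [R5 at ε]

no — NF(t₁) = e, NF(t₂) = b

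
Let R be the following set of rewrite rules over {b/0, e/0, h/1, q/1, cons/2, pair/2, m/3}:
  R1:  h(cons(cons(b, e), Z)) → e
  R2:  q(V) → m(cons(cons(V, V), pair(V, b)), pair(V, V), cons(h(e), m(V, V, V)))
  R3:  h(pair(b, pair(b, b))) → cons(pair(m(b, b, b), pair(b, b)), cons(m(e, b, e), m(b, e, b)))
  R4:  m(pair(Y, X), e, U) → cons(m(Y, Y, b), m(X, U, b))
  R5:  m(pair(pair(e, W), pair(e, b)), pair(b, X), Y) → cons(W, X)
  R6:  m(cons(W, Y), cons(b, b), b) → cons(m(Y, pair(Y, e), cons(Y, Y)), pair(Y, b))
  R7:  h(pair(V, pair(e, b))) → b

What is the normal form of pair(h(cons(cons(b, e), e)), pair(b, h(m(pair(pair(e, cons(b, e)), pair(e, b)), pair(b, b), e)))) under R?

1. pair(h(cons(cons(b, e), e)), pair(b, h(m(pair(pair(e, cons(b, e)), pair(e, b)), pair(b, b), e))))  →  pair(e, pair(b, h(m(pair(pair(e, cons(b, e)), pair(e, b)), pair(b, b), e))))   [R1 at 1]
2. pair(e, pair(b, h(m(pair(pair(e, cons(b, e)), pair(e, b)), pair(b, b), e))))  →  pair(e, pair(b, h(cons(cons(b, e), b))))   [R5 at 2.2.1]
3. pair(e, pair(b, h(cons(cons(b, e), b))))  →  pair(e, pair(b, e))   [R1 at 2.2]

pair(e, pair(b, e))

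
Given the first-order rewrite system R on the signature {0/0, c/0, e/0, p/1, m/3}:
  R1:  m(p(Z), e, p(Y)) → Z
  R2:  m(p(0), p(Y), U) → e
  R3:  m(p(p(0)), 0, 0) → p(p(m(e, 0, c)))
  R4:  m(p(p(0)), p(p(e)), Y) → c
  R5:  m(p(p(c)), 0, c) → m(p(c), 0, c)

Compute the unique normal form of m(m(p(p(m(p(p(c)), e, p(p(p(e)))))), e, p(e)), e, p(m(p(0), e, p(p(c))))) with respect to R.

1. m(m(p(p(m(p(p(c)), e, p(p(p(e)))))), e, p(e)), e, p(m(p(0), e, p(p(c)))))  →  m(p(m(p(p(c)), e, p(p(p(e))))), e, p(m(p(0), e, p(p(c)))))   [R1 at 1]
2. m(p(m(p(p(c)), e, p(p(p(e))))), e, p(m(p(0), e, p(p(c)))))  →  m(p(p(c)), e, p(p(p(e))))   [R1 at ε]
3. m(p(p(c)), e, p(p(p(e))))  →  p(c)   [R1 at ε]

p(c)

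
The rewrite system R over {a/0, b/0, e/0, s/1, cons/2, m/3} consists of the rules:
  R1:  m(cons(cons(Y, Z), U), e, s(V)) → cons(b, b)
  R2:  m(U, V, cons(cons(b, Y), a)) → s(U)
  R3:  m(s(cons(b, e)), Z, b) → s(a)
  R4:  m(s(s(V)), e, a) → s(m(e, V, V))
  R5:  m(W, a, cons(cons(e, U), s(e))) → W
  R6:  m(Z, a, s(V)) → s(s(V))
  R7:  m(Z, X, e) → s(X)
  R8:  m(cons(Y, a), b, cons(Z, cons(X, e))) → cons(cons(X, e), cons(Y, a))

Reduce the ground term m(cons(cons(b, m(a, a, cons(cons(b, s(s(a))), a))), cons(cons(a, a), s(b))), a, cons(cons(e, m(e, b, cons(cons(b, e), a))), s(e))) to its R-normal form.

cons(cons(b, s(a)), cons(cons(a, a), s(b)))

1. m(cons(cons(b, m(a, a, cons(cons(b, s(s(a))), a))), cons(cons(a, a), s(b))), a, cons(cons(e, m(e, b, cons(cons(b, e), a))), s(e)))  →  cons(cons(b, m(a, a, cons(cons(b, s(s(a))), a))), cons(cons(a, a), s(b)))   [R5 at ε]
2. cons(cons(b, m(a, a, cons(cons(b, s(s(a))), a))), cons(cons(a, a), s(b)))  →  cons(cons(b, s(a)), cons(cons(a, a), s(b)))   [R2 at 1.2]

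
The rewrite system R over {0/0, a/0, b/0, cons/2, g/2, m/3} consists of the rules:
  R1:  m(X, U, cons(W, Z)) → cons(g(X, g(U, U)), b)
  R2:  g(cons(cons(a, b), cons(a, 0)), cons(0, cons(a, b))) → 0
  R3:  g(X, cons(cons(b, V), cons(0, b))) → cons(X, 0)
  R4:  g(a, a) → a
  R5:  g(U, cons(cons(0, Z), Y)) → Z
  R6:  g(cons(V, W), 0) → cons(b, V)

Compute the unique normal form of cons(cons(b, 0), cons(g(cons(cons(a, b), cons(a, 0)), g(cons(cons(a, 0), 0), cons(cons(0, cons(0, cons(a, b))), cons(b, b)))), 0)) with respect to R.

cons(cons(b, 0), cons(0, 0))

1. cons(cons(b, 0), cons(g(cons(cons(a, b), cons(a, 0)), g(cons(cons(a, 0), 0), cons(cons(0, cons(0, cons(a, b))), cons(b, b)))), 0))  →  cons(cons(b, 0), cons(g(cons(cons(a, b), cons(a, 0)), cons(0, cons(a, b))), 0))   [R5 at 2.1.2]
2. cons(cons(b, 0), cons(g(cons(cons(a, b), cons(a, 0)), cons(0, cons(a, b))), 0))  →  cons(cons(b, 0), cons(0, 0))   [R2 at 2.1]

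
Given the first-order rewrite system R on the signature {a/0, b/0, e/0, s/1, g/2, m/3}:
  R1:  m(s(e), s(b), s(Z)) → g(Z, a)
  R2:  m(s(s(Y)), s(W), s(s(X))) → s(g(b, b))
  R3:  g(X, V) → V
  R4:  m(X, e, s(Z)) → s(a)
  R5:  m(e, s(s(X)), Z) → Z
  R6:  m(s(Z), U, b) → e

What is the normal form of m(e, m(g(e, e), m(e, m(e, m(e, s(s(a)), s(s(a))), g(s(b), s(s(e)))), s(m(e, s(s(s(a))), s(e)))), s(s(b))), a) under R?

1. m(e, m(g(e, e), m(e, m(e, m(e, s(s(a)), s(s(a))), g(s(b), s(s(e)))), s(m(e, s(s(s(a))), s(e)))), s(s(b))), a)  →  m(e, m(e, m(e, m(e, m(e, s(s(a)), s(s(a))), g(s(b), s(s(e)))), s(m(e, s(s(s(a))), s(e)))), s(s(b))), a)   [R3 at 2.1]
2. m(e, m(e, m(e, m(e, m(e, s(s(a)), s(s(a))), g(s(b), s(s(e)))), s(m(e, s(s(s(a))), s(e)))), s(s(b))), a)  →  m(e, m(e, m(e, m(e, s(s(a)), g(s(b), s(s(e)))), s(m(e, s(s(s(a))), s(e)))), s(s(b))), a)   [R5 at 2.2.2.2]
3. m(e, m(e, m(e, m(e, s(s(a)), g(s(b), s(s(e)))), s(m(e, s(s(s(a))), s(e)))), s(s(b))), a)  →  m(e, m(e, m(e, g(s(b), s(s(e))), s(m(e, s(s(s(a))), s(e)))), s(s(b))), a)   [R5 at 2.2.2]
4. m(e, m(e, m(e, g(s(b), s(s(e))), s(m(e, s(s(s(a))), s(e)))), s(s(b))), a)  →  m(e, m(e, m(e, s(s(e)), s(m(e, s(s(s(a))), s(e)))), s(s(b))), a)   [R3 at 2.2.2]
5. m(e, m(e, m(e, s(s(e)), s(m(e, s(s(s(a))), s(e)))), s(s(b))), a)  →  m(e, m(e, s(m(e, s(s(s(a))), s(e))), s(s(b))), a)   [R5 at 2.2]
6. m(e, m(e, s(m(e, s(s(s(a))), s(e))), s(s(b))), a)  →  m(e, m(e, s(s(e)), s(s(b))), a)   [R5 at 2.2.1]
7. m(e, m(e, s(s(e)), s(s(b))), a)  →  m(e, s(s(b)), a)   [R5 at 2]
8. m(e, s(s(b)), a)  →  a   [R5 at ε]

a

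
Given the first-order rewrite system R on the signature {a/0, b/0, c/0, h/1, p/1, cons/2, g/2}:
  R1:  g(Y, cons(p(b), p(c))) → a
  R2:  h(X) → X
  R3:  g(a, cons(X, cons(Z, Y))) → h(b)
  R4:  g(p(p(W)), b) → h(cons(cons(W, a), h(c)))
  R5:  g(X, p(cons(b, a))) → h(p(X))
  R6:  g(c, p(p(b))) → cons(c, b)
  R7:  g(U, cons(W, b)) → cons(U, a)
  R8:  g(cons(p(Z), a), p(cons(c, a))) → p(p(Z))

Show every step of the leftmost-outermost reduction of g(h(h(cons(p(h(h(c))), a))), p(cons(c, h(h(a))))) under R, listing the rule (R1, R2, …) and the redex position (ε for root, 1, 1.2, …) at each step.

1. g(h(h(cons(p(h(h(c))), a))), p(cons(c, h(h(a)))))  →  g(h(cons(p(h(h(c))), a)), p(cons(c, h(h(a)))))   [R2 at 1]
2. g(h(cons(p(h(h(c))), a)), p(cons(c, h(h(a)))))  →  g(cons(p(h(h(c))), a), p(cons(c, h(h(a)))))   [R2 at 1]
3. g(cons(p(h(h(c))), a), p(cons(c, h(h(a)))))  →  g(cons(p(h(c)), a), p(cons(c, h(h(a)))))   [R2 at 1.1.1]
4. g(cons(p(h(c)), a), p(cons(c, h(h(a)))))  →  g(cons(p(c), a), p(cons(c, h(h(a)))))   [R2 at 1.1.1]
5. g(cons(p(c), a), p(cons(c, h(h(a)))))  →  g(cons(p(c), a), p(cons(c, h(a))))   [R2 at 2.1.2]
6. g(cons(p(c), a), p(cons(c, h(a))))  →  g(cons(p(c), a), p(cons(c, a)))   [R2 at 2.1.2]
7. g(cons(p(c), a), p(cons(c, a)))  →  p(p(c))   [R8 at ε]

p(p(c))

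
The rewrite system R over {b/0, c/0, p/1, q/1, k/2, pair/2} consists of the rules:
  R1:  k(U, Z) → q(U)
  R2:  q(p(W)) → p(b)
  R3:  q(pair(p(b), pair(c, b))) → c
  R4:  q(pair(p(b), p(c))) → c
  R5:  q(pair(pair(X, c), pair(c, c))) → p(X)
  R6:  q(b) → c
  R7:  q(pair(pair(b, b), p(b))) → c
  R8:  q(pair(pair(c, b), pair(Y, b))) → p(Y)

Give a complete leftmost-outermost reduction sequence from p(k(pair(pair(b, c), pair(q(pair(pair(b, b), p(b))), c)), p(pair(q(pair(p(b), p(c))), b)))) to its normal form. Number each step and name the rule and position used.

1. p(k(pair(pair(b, c), pair(q(pair(pair(b, b), p(b))), c)), p(pair(q(pair(p(b), p(c))), b))))  →  p(q(pair(pair(b, c), pair(q(pair(pair(b, b), p(b))), c))))   [R1 at 1]
2. p(q(pair(pair(b, c), pair(q(pair(pair(b, b), p(b))), c))))  →  p(q(pair(pair(b, c), pair(c, c))))   [R7 at 1.1.2.1]
3. p(q(pair(pair(b, c), pair(c, c))))  →  p(p(b))   [R5 at 1]

p(p(b))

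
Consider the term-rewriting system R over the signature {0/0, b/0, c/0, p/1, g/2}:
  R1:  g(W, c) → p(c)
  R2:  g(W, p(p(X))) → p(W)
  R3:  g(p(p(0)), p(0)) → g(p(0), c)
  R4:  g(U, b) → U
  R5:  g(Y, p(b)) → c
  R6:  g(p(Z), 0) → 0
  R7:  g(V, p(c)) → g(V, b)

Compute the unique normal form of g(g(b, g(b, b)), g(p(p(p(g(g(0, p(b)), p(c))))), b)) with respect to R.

p(b)

1. g(g(b, g(b, b)), g(p(p(p(g(g(0, p(b)), p(c))))), b))  →  g(g(b, b), g(p(p(p(g(g(0, p(b)), p(c))))), b))   [R4 at 1.2]
2. g(g(b, b), g(p(p(p(g(g(0, p(b)), p(c))))), b))  →  g(b, g(p(p(p(g(g(0, p(b)), p(c))))), b))   [R4 at 1]
3. g(b, g(p(p(p(g(g(0, p(b)), p(c))))), b))  →  g(b, p(p(p(g(g(0, p(b)), p(c))))))   [R4 at 2]
4. g(b, p(p(p(g(g(0, p(b)), p(c))))))  →  p(b)   [R2 at ε]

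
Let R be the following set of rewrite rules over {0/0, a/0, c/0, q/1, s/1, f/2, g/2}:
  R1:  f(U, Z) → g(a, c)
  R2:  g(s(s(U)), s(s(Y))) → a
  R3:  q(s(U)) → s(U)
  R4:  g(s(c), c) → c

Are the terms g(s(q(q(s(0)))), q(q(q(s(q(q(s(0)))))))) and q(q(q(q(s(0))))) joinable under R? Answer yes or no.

Reduce t₁ = g(s(q(q(s(0)))), q(q(q(s(q(q(s(0)))))))):
1. g(s(q(q(s(0)))), q(q(q(s(q(q(s(0))))))))  →  g(s(q(s(0))), q(q(q(s(q(q(s(0))))))))   [R3 at 1.1.1]
2. g(s(q(s(0))), q(q(q(s(q(q(s(0))))))))  →  g(s(s(0)), q(q(q(s(q(q(s(0))))))))   [R3 at 1.1]
3. g(s(s(0)), q(q(q(s(q(q(s(0))))))))  →  g(s(s(0)), q(q(s(q(q(s(0)))))))   [R3 at 2.1.1]
4. g(s(s(0)), q(q(s(q(q(s(0)))))))  →  g(s(s(0)), q(s(q(q(s(0))))))   [R3 at 2.1]
5. g(s(s(0)), q(s(q(q(s(0))))))  →  g(s(s(0)), s(q(q(s(0)))))   [R3 at 2]
6. g(s(s(0)), s(q(q(s(0)))))  →  g(s(s(0)), s(q(s(0))))   [R3 at 2.1.1]
7. g(s(s(0)), s(q(s(0))))  →  g(s(s(0)), s(s(0)))   [R3 at 2.1]
8. g(s(s(0)), s(s(0)))  →  a   [R2 at ε]

Reduce t₂ = q(q(q(q(s(0))))):
1. q(q(q(q(s(0)))))  →  q(q(q(s(0))))   [R3 at 1.1.1]
2. q(q(q(s(0))))  →  q(q(s(0)))   [R3 at 1.1]
3. q(q(s(0)))  →  q(s(0))   [R3 at 1]
4. q(s(0))  →  s(0)   [R3 at ε]

no — NF(t₁) = a, NF(t₂) = s(0)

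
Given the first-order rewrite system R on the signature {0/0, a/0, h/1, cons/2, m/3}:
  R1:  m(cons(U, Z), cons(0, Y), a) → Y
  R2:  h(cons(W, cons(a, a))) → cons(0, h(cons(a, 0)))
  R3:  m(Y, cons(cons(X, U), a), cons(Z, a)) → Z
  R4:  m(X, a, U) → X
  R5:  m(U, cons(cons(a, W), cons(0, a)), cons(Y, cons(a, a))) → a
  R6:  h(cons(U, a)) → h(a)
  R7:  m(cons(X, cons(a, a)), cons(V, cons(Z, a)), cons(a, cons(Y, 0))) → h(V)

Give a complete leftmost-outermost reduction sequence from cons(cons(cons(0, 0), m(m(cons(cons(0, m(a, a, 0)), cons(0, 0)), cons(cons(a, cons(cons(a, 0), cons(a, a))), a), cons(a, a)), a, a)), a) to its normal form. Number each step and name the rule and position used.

cons(cons(cons(0, 0), a), a)

1. cons(cons(cons(0, 0), m(m(cons(cons(0, m(a, a, 0)), cons(0, 0)), cons(cons(a, cons(cons(a, 0), cons(a, a))), a), cons(a, a)), a, a)), a)  →  cons(cons(cons(0, 0), m(cons(cons(0, m(a, a, 0)), cons(0, 0)), cons(cons(a, cons(cons(a, 0), cons(a, a))), a), cons(a, a))), a)   [R4 at 1.2]
2. cons(cons(cons(0, 0), m(cons(cons(0, m(a, a, 0)), cons(0, 0)), cons(cons(a, cons(cons(a, 0), cons(a, a))), a), cons(a, a))), a)  →  cons(cons(cons(0, 0), a), a)   [R3 at 1.2]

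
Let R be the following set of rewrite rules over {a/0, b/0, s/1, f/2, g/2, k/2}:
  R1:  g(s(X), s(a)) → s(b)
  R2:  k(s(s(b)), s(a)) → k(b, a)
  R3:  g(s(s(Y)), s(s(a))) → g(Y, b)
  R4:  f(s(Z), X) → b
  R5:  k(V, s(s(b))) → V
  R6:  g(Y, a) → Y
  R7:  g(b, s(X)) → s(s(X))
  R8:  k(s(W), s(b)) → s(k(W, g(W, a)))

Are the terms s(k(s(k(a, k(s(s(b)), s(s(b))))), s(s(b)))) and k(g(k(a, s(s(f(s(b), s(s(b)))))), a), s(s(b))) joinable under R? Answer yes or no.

Reduce t₁ = s(k(s(k(a, k(s(s(b)), s(s(b))))), s(s(b)))):
1. s(k(s(k(a, k(s(s(b)), s(s(b))))), s(s(b))))  →  s(s(k(a, k(s(s(b)), s(s(b))))))   [R5 at 1]
2. s(s(k(a, k(s(s(b)), s(s(b))))))  →  s(s(k(a, s(s(b)))))   [R5 at 1.1.2]
3. s(s(k(a, s(s(b)))))  →  s(s(a))   [R5 at 1.1]

Reduce t₂ = k(g(k(a, s(s(f(s(b), s(s(b)))))), a), s(s(b))):
1. k(g(k(a, s(s(f(s(b), s(s(b)))))), a), s(s(b)))  →  g(k(a, s(s(f(s(b), s(s(b)))))), a)   [R5 at ε]
2. g(k(a, s(s(f(s(b), s(s(b)))))), a)  →  k(a, s(s(f(s(b), s(s(b))))))   [R6 at ε]
3. k(a, s(s(f(s(b), s(s(b))))))  →  k(a, s(s(b)))   [R4 at 2.1.1]
4. k(a, s(s(b)))  →  a   [R5 at ε]

no — NF(t₁) = s(s(a)), NF(t₂) = a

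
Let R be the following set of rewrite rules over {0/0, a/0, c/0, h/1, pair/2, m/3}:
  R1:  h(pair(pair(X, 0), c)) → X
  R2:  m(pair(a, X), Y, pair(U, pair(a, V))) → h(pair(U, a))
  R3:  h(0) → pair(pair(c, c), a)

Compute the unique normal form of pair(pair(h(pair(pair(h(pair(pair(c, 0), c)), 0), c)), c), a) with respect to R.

pair(pair(c, c), a)

1. pair(pair(h(pair(pair(h(pair(pair(c, 0), c)), 0), c)), c), a)  →  pair(pair(h(pair(pair(c, 0), c)), c), a)   [R1 at 1.1]
2. pair(pair(h(pair(pair(c, 0), c)), c), a)  →  pair(pair(c, c), a)   [R1 at 1.1]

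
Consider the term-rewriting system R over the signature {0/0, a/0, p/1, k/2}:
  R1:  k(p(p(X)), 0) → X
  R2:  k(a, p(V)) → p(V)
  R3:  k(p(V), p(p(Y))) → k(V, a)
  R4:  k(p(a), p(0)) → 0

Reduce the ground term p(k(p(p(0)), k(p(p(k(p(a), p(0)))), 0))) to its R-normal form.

p(0)

1. p(k(p(p(0)), k(p(p(k(p(a), p(0)))), 0)))  →  p(k(p(p(0)), k(p(a), p(0))))   [R1 at 1.2]
2. p(k(p(p(0)), k(p(a), p(0))))  →  p(k(p(p(0)), 0))   [R4 at 1.2]
3. p(k(p(p(0)), 0))  →  p(0)   [R1 at 1]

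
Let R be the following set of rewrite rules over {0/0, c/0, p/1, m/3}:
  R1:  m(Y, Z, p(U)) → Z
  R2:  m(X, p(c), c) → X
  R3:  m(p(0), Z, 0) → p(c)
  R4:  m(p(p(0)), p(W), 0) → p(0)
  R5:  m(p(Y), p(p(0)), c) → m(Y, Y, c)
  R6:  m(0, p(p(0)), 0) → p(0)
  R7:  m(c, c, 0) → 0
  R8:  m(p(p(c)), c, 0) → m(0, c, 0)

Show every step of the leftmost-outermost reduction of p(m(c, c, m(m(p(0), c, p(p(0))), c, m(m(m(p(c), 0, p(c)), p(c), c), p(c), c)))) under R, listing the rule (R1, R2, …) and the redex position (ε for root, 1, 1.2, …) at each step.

1. p(m(c, c, m(m(p(0), c, p(p(0))), c, m(m(m(p(c), 0, p(c)), p(c), c), p(c), c))))  →  p(m(c, c, m(c, c, m(m(m(p(c), 0, p(c)), p(c), c), p(c), c))))   [R1 at 1.3.1]
2. p(m(c, c, m(c, c, m(m(m(p(c), 0, p(c)), p(c), c), p(c), c))))  →  p(m(c, c, m(c, c, m(m(p(c), 0, p(c)), p(c), c))))   [R2 at 1.3.3]
3. p(m(c, c, m(c, c, m(m(p(c), 0, p(c)), p(c), c))))  →  p(m(c, c, m(c, c, m(p(c), 0, p(c)))))   [R2 at 1.3.3]
4. p(m(c, c, m(c, c, m(p(c), 0, p(c)))))  →  p(m(c, c, m(c, c, 0)))   [R1 at 1.3.3]
5. p(m(c, c, m(c, c, 0)))  →  p(m(c, c, 0))   [R7 at 1.3]
6. p(m(c, c, 0))  →  p(0)   [R7 at 1]

p(0)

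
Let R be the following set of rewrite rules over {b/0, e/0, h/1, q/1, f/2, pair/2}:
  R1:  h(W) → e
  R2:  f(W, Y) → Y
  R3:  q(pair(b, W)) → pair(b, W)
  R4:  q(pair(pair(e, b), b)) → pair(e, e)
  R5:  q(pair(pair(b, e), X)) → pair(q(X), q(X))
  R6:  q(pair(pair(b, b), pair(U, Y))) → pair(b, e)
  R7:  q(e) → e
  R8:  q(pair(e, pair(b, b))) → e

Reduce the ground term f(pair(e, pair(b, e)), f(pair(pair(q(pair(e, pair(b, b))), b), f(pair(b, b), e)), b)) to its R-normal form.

1. f(pair(e, pair(b, e)), f(pair(pair(q(pair(e, pair(b, b))), b), f(pair(b, b), e)), b))  →  f(pair(pair(q(pair(e, pair(b, b))), b), f(pair(b, b), e)), b)   [R2 at ε]
2. f(pair(pair(q(pair(e, pair(b, b))), b), f(pair(b, b), e)), b)  →  b   [R2 at ε]

b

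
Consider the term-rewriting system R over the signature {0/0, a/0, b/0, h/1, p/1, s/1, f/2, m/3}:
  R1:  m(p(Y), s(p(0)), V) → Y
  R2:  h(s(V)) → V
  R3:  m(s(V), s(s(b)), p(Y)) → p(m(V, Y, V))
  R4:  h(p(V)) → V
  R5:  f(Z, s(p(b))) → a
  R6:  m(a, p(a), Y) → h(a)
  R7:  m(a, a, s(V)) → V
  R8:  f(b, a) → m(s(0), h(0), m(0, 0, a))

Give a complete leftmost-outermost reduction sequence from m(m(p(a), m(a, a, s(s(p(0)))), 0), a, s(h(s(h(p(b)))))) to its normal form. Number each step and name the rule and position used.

b

1. m(m(p(a), m(a, a, s(s(p(0)))), 0), a, s(h(s(h(p(b))))))  →  m(m(p(a), s(p(0)), 0), a, s(h(s(h(p(b))))))   [R7 at 1.2]
2. m(m(p(a), s(p(0)), 0), a, s(h(s(h(p(b))))))  →  m(a, a, s(h(s(h(p(b))))))   [R1 at 1]
3. m(a, a, s(h(s(h(p(b))))))  →  h(s(h(p(b))))   [R7 at ε]
4. h(s(h(p(b))))  →  h(p(b))   [R2 at ε]
5. h(p(b))  →  b   [R4 at ε]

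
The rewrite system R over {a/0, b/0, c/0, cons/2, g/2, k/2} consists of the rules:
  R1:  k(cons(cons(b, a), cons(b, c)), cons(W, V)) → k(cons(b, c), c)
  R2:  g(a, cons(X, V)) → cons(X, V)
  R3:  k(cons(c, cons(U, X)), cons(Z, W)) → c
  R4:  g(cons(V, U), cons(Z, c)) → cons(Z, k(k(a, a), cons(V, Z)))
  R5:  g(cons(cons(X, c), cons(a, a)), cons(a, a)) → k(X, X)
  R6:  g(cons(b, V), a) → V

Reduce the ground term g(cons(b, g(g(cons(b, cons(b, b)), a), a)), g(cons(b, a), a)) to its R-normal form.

1. g(cons(b, g(g(cons(b, cons(b, b)), a), a)), g(cons(b, a), a))  →  g(cons(b, g(cons(b, b), a)), g(cons(b, a), a))   [R6 at 1.2.1]
2. g(cons(b, g(cons(b, b), a)), g(cons(b, a), a))  →  g(cons(b, b), g(cons(b, a), a))   [R6 at 1.2]
3. g(cons(b, b), g(cons(b, a), a))  →  g(cons(b, b), a)   [R6 at 2]
4. g(cons(b, b), a)  →  b   [R6 at ε]

b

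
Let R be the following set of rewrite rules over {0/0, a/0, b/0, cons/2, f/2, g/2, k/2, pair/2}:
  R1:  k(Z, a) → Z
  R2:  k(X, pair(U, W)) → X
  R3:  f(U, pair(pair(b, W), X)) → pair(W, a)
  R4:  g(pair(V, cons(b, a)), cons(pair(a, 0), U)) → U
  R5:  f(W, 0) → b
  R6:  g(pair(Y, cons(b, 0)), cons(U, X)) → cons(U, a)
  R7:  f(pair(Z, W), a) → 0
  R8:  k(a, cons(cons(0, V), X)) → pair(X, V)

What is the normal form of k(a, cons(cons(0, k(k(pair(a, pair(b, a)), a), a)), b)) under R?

pair(b, pair(a, pair(b, a)))

1. k(a, cons(cons(0, k(k(pair(a, pair(b, a)), a), a)), b))  →  pair(b, k(k(pair(a, pair(b, a)), a), a))   [R8 at ε]
2. pair(b, k(k(pair(a, pair(b, a)), a), a))  →  pair(b, k(pair(a, pair(b, a)), a))   [R1 at 2]
3. pair(b, k(pair(a, pair(b, a)), a))  →  pair(b, pair(a, pair(b, a)))   [R1 at 2]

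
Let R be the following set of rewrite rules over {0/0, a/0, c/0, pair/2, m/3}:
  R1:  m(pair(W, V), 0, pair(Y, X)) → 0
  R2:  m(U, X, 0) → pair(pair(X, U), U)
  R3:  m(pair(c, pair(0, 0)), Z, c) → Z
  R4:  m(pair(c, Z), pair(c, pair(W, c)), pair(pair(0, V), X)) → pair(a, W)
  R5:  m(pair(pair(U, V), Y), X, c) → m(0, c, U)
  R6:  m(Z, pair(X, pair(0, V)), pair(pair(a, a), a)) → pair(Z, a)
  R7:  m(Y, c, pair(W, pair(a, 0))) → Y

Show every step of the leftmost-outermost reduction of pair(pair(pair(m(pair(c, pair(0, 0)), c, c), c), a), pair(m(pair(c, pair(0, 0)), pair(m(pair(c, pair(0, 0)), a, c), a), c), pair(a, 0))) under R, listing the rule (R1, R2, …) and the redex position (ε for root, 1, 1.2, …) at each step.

pair(pair(pair(c, c), a), pair(pair(a, a), pair(a, 0)))

1. pair(pair(pair(m(pair(c, pair(0, 0)), c, c), c), a), pair(m(pair(c, pair(0, 0)), pair(m(pair(c, pair(0, 0)), a, c), a), c), pair(a, 0)))  →  pair(pair(pair(c, c), a), pair(m(pair(c, pair(0, 0)), pair(m(pair(c, pair(0, 0)), a, c), a), c), pair(a, 0)))   [R3 at 1.1.1]
2. pair(pair(pair(c, c), a), pair(m(pair(c, pair(0, 0)), pair(m(pair(c, pair(0, 0)), a, c), a), c), pair(a, 0)))  →  pair(pair(pair(c, c), a), pair(pair(m(pair(c, pair(0, 0)), a, c), a), pair(a, 0)))   [R3 at 2.1]
3. pair(pair(pair(c, c), a), pair(pair(m(pair(c, pair(0, 0)), a, c), a), pair(a, 0)))  →  pair(pair(pair(c, c), a), pair(pair(a, a), pair(a, 0)))   [R3 at 2.1.1]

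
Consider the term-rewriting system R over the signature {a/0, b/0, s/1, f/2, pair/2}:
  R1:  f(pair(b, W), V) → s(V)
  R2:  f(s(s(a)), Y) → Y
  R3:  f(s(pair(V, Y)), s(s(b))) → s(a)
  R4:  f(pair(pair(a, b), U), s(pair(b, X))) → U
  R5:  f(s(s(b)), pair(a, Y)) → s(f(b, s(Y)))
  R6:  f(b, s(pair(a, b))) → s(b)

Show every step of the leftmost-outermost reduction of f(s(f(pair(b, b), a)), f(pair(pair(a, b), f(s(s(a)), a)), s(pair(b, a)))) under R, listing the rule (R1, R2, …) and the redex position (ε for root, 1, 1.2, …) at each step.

a

1. f(s(f(pair(b, b), a)), f(pair(pair(a, b), f(s(s(a)), a)), s(pair(b, a))))  →  f(s(s(a)), f(pair(pair(a, b), f(s(s(a)), a)), s(pair(b, a))))   [R1 at 1.1]
2. f(s(s(a)), f(pair(pair(a, b), f(s(s(a)), a)), s(pair(b, a))))  →  f(pair(pair(a, b), f(s(s(a)), a)), s(pair(b, a)))   [R2 at ε]
3. f(pair(pair(a, b), f(s(s(a)), a)), s(pair(b, a)))  →  f(s(s(a)), a)   [R4 at ε]
4. f(s(s(a)), a)  →  a   [R2 at ε]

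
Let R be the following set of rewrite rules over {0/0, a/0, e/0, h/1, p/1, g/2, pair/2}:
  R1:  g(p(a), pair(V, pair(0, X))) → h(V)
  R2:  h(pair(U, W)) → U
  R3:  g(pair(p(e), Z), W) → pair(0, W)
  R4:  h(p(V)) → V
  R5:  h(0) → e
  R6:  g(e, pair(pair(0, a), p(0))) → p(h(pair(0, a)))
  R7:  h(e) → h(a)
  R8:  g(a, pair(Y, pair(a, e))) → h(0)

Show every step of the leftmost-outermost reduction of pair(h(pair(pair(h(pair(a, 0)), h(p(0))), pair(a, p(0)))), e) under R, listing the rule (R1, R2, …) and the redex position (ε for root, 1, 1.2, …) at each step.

pair(pair(a, 0), e)

1. pair(h(pair(pair(h(pair(a, 0)), h(p(0))), pair(a, p(0)))), e)  →  pair(pair(h(pair(a, 0)), h(p(0))), e)   [R2 at 1]
2. pair(pair(h(pair(a, 0)), h(p(0))), e)  →  pair(pair(a, h(p(0))), e)   [R2 at 1.1]
3. pair(pair(a, h(p(0))), e)  →  pair(pair(a, 0), e)   [R4 at 1.2]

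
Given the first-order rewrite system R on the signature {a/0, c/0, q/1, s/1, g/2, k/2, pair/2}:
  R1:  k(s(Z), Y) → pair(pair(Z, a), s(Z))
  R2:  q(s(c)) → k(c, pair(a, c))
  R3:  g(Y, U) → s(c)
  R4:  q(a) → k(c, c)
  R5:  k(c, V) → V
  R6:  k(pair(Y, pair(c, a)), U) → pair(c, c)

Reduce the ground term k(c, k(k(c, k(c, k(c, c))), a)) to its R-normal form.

1. k(c, k(k(c, k(c, k(c, c))), a))  →  k(k(c, k(c, k(c, c))), a)   [R5 at ε]
2. k(k(c, k(c, k(c, c))), a)  →  k(k(c, k(c, c)), a)   [R5 at 1]
3. k(k(c, k(c, c)), a)  →  k(k(c, c), a)   [R5 at 1]
4. k(k(c, c), a)  →  k(c, a)   [R5 at 1]
5. k(c, a)  →  a   [R5 at ε]

a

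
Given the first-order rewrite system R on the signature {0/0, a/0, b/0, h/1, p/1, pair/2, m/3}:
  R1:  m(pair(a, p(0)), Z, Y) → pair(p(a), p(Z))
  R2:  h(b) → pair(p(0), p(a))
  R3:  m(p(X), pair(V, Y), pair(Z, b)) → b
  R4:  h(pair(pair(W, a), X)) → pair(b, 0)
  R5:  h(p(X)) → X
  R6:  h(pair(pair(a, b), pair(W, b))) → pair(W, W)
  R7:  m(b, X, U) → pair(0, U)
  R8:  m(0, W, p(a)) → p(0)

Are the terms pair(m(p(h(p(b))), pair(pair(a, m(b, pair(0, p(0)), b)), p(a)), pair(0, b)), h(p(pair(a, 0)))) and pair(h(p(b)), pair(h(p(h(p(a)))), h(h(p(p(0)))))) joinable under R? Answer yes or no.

Reduce t₁ = pair(m(p(h(p(b))), pair(pair(a, m(b, pair(0, p(0)), b)), p(a)), pair(0, b)), h(p(pair(a, 0)))):
1. pair(m(p(h(p(b))), pair(pair(a, m(b, pair(0, p(0)), b)), p(a)), pair(0, b)), h(p(pair(a, 0))))  →  pair(b, h(p(pair(a, 0))))   [R3 at 1]
2. pair(b, h(p(pair(a, 0))))  →  pair(b, pair(a, 0))   [R5 at 2]

Reduce t₂ = pair(h(p(b)), pair(h(p(h(p(a)))), h(h(p(p(0)))))):
1. pair(h(p(b)), pair(h(p(h(p(a)))), h(h(p(p(0))))))  →  pair(b, pair(h(p(h(p(a)))), h(h(p(p(0))))))   [R5 at 1]
2. pair(b, pair(h(p(h(p(a)))), h(h(p(p(0))))))  →  pair(b, pair(h(p(a)), h(h(p(p(0))))))   [R5 at 2.1]
3. pair(b, pair(h(p(a)), h(h(p(p(0))))))  →  pair(b, pair(a, h(h(p(p(0))))))   [R5 at 2.1]
4. pair(b, pair(a, h(h(p(p(0))))))  →  pair(b, pair(a, h(p(0))))   [R5 at 2.2.1]
5. pair(b, pair(a, h(p(0))))  →  pair(b, pair(a, 0))   [R5 at 2.2]

yes — NF(t₁) = pair(b, pair(a, 0)), NF(t₂) = pair(b, pair(a, 0))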